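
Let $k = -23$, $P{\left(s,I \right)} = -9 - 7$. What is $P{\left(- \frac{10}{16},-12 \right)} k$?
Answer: $368$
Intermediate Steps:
$P{\left(s,I \right)} = -16$
$P{\left(- \frac{10}{16},-12 \right)} k = \left(-16\right) \left(-23\right) = 368$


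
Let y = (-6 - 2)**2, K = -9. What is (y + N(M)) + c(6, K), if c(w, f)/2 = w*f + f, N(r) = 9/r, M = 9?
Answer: -61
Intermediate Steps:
y = 64 (y = (-8)**2 = 64)
c(w, f) = 2*f + 2*f*w (c(w, f) = 2*(w*f + f) = 2*(f*w + f) = 2*(f + f*w) = 2*f + 2*f*w)
(y + N(M)) + c(6, K) = (64 + 9/9) + 2*(-9)*(1 + 6) = (64 + 9*(1/9)) + 2*(-9)*7 = (64 + 1) - 126 = 65 - 126 = -61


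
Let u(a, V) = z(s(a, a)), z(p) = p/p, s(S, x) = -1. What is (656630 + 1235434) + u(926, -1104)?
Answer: 1892065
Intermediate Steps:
z(p) = 1
u(a, V) = 1
(656630 + 1235434) + u(926, -1104) = (656630 + 1235434) + 1 = 1892064 + 1 = 1892065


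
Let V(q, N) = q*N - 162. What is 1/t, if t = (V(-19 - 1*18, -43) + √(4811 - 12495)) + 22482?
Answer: 23911/571743605 - 2*I*√1921/571743605 ≈ 4.1821e-5 - 1.5332e-7*I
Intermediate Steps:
V(q, N) = -162 + N*q (V(q, N) = N*q - 162 = -162 + N*q)
t = 23911 + 2*I*√1921 (t = ((-162 - 43*(-19 - 1*18)) + √(4811 - 12495)) + 22482 = ((-162 - 43*(-19 - 18)) + √(-7684)) + 22482 = ((-162 - 43*(-37)) + 2*I*√1921) + 22482 = ((-162 + 1591) + 2*I*√1921) + 22482 = (1429 + 2*I*√1921) + 22482 = 23911 + 2*I*√1921 ≈ 23911.0 + 87.658*I)
1/t = 1/(23911 + 2*I*√1921)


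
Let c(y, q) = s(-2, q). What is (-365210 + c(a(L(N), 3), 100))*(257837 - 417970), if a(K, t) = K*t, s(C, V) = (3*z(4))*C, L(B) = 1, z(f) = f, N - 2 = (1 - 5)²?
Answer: 58486016122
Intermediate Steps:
N = 18 (N = 2 + (1 - 5)² = 2 + (-4)² = 2 + 16 = 18)
s(C, V) = 12*C (s(C, V) = (3*4)*C = 12*C)
c(y, q) = -24 (c(y, q) = 12*(-2) = -24)
(-365210 + c(a(L(N), 3), 100))*(257837 - 417970) = (-365210 - 24)*(257837 - 417970) = -365234*(-160133) = 58486016122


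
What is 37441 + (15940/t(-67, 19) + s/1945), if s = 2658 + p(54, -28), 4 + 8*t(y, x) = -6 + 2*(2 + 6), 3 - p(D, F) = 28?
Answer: 342489334/5835 ≈ 58696.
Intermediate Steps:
p(D, F) = -25 (p(D, F) = 3 - 1*28 = 3 - 28 = -25)
t(y, x) = 3/4 (t(y, x) = -1/2 + (-6 + 2*(2 + 6))/8 = -1/2 + (-6 + 2*8)/8 = -1/2 + (-6 + 16)/8 = -1/2 + (1/8)*10 = -1/2 + 5/4 = 3/4)
s = 2633 (s = 2658 - 25 = 2633)
37441 + (15940/t(-67, 19) + s/1945) = 37441 + (15940/(3/4) + 2633/1945) = 37441 + (15940*(4/3) + 2633*(1/1945)) = 37441 + (63760/3 + 2633/1945) = 37441 + 124021099/5835 = 342489334/5835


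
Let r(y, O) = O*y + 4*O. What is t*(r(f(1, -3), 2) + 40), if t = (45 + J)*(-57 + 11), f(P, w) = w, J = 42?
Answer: -168084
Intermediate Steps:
r(y, O) = 4*O + O*y
t = -4002 (t = (45 + 42)*(-57 + 11) = 87*(-46) = -4002)
t*(r(f(1, -3), 2) + 40) = -4002*(2*(4 - 3) + 40) = -4002*(2*1 + 40) = -4002*(2 + 40) = -4002*42 = -168084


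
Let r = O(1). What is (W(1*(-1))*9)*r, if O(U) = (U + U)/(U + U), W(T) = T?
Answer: -9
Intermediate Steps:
O(U) = 1 (O(U) = (2*U)/((2*U)) = (2*U)*(1/(2*U)) = 1)
r = 1
(W(1*(-1))*9)*r = ((1*(-1))*9)*1 = -1*9*1 = -9*1 = -9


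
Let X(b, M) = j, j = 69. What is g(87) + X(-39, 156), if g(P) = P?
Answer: 156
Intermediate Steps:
X(b, M) = 69
g(87) + X(-39, 156) = 87 + 69 = 156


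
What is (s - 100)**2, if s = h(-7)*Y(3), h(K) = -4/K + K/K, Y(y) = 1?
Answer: 474721/49 ≈ 9688.2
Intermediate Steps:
h(K) = 1 - 4/K (h(K) = -4/K + 1 = 1 - 4/K)
s = 11/7 (s = ((-4 - 7)/(-7))*1 = -1/7*(-11)*1 = (11/7)*1 = 11/7 ≈ 1.5714)
(s - 100)**2 = (11/7 - 100)**2 = (-689/7)**2 = 474721/49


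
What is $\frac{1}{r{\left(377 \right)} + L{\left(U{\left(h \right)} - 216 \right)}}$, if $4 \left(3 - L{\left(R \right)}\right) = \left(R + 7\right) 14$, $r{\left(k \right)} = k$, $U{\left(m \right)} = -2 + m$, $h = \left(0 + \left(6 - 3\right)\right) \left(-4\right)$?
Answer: $\frac{2}{2321} \approx 0.0008617$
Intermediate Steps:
$h = -12$ ($h = \left(0 + \left(6 - 3\right)\right) \left(-4\right) = \left(0 + 3\right) \left(-4\right) = 3 \left(-4\right) = -12$)
$L{\left(R \right)} = - \frac{43}{2} - \frac{7 R}{2}$ ($L{\left(R \right)} = 3 - \frac{\left(R + 7\right) 14}{4} = 3 - \frac{\left(7 + R\right) 14}{4} = 3 - \frac{98 + 14 R}{4} = 3 - \left(\frac{49}{2} + \frac{7 R}{2}\right) = - \frac{43}{2} - \frac{7 R}{2}$)
$\frac{1}{r{\left(377 \right)} + L{\left(U{\left(h \right)} - 216 \right)}} = \frac{1}{377 - \left(\frac{43}{2} + \frac{7 \left(\left(-2 - 12\right) - 216\right)}{2}\right)} = \frac{1}{377 - \left(\frac{43}{2} + \frac{7 \left(-14 - 216\right)}{2}\right)} = \frac{1}{377 - - \frac{1567}{2}} = \frac{1}{377 + \left(- \frac{43}{2} + 805\right)} = \frac{1}{377 + \frac{1567}{2}} = \frac{1}{\frac{2321}{2}} = \frac{2}{2321}$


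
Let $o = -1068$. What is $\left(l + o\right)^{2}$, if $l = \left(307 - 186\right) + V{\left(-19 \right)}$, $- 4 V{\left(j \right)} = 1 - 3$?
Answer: $\frac{3583449}{4} \approx 8.9586 \cdot 10^{5}$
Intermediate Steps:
$V{\left(j \right)} = \frac{1}{2}$ ($V{\left(j \right)} = - \frac{1 - 3}{4} = \left(- \frac{1}{4}\right) \left(-2\right) = \frac{1}{2}$)
$l = \frac{243}{2}$ ($l = \left(307 - 186\right) + \frac{1}{2} = 121 + \frac{1}{2} = \frac{243}{2} \approx 121.5$)
$\left(l + o\right)^{2} = \left(\frac{243}{2} - 1068\right)^{2} = \left(- \frac{1893}{2}\right)^{2} = \frac{3583449}{4}$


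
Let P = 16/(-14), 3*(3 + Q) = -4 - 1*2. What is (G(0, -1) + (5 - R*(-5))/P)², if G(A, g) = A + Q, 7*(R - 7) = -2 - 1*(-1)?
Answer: 99225/64 ≈ 1550.4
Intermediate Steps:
R = 48/7 (R = 7 + (-2 - 1*(-1))/7 = 7 + (-2 + 1)/7 = 7 + (⅐)*(-1) = 7 - ⅐ = 48/7 ≈ 6.8571)
Q = -5 (Q = -3 + (-4 - 1*2)/3 = -3 + (-4 - 2)/3 = -3 + (⅓)*(-6) = -3 - 2 = -5)
G(A, g) = -5 + A (G(A, g) = A - 5 = -5 + A)
P = -8/7 (P = 16*(-1/14) = -8/7 ≈ -1.1429)
(G(0, -1) + (5 - R*(-5))/P)² = ((-5 + 0) + (5 - 48*(-5)/7)/(-8/7))² = (-5 + (5 - 1*(-240/7))*(-7/8))² = (-5 + (5 + 240/7)*(-7/8))² = (-5 + (275/7)*(-7/8))² = (-5 - 275/8)² = (-315/8)² = 99225/64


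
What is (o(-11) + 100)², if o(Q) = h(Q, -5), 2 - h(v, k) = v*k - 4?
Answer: 2601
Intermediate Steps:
h(v, k) = 6 - k*v (h(v, k) = 2 - (v*k - 4) = 2 - (k*v - 4) = 2 - (-4 + k*v) = 2 + (4 - k*v) = 6 - k*v)
o(Q) = 6 + 5*Q (o(Q) = 6 - 1*(-5)*Q = 6 + 5*Q)
(o(-11) + 100)² = ((6 + 5*(-11)) + 100)² = ((6 - 55) + 100)² = (-49 + 100)² = 51² = 2601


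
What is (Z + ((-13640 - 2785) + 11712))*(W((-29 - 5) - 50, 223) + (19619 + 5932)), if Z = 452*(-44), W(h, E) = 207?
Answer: -633672558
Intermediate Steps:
Z = -19888
(Z + ((-13640 - 2785) + 11712))*(W((-29 - 5) - 50, 223) + (19619 + 5932)) = (-19888 + ((-13640 - 2785) + 11712))*(207 + (19619 + 5932)) = (-19888 + (-16425 + 11712))*(207 + 25551) = (-19888 - 4713)*25758 = -24601*25758 = -633672558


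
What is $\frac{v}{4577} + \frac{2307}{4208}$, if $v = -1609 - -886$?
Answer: $\frac{7516755}{19260016} \approx 0.39028$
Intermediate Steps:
$v = -723$ ($v = -1609 + 886 = -723$)
$\frac{v}{4577} + \frac{2307}{4208} = - \frac{723}{4577} + \frac{2307}{4208} = \frac{7516755}{19260016}$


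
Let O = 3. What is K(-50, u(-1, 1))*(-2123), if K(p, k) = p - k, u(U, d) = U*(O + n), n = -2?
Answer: 104027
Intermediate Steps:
u(U, d) = U (u(U, d) = U*(3 - 2) = U*1 = U)
K(-50, u(-1, 1))*(-2123) = (-50 - 1*(-1))*(-2123) = (-50 + 1)*(-2123) = -49*(-2123) = 104027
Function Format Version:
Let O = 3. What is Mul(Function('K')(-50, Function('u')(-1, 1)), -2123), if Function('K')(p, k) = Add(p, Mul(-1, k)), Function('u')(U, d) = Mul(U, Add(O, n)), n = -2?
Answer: 104027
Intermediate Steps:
Function('u')(U, d) = U (Function('u')(U, d) = Mul(U, Add(3, -2)) = Mul(U, 1) = U)
Mul(Function('K')(-50, Function('u')(-1, 1)), -2123) = Mul(Add(-50, Mul(-1, -1)), -2123) = Mul(Add(-50, 1), -2123) = Mul(-49, -2123) = 104027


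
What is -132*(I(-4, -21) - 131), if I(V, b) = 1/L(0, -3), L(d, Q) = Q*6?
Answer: 51898/3 ≈ 17299.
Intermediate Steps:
L(d, Q) = 6*Q
I(V, b) = -1/18 (I(V, b) = 1/(6*(-3)) = 1/(-18) = -1/18)
-132*(I(-4, -21) - 131) = -132*(-1/18 - 131) = -132*(-2359/18) = 51898/3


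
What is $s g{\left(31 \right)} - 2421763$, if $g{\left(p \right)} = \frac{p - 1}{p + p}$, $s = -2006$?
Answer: $- \frac{75104743}{31} \approx -2.4227 \cdot 10^{6}$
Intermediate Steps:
$g{\left(p \right)} = \frac{-1 + p}{2 p}$
$s g{\left(31 \right)} - 2421763 = - 2006 \frac{-1 + 31}{2 \cdot 31} - 2421763 = - 2006 \cdot \frac{1}{2} \cdot \frac{1}{31} \cdot 30 - 2421763 = \left(-2006\right) \frac{15}{31} - 2421763 = - \frac{30090}{31} - 2421763 = - \frac{75104743}{31}$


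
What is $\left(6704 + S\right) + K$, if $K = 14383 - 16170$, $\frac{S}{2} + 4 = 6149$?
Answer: $17207$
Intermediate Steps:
$S = 12290$ ($S = -8 + 2 \cdot 6149 = -8 + 12298 = 12290$)
$K = -1787$ ($K = 14383 - 16170 = -1787$)
$\left(6704 + S\right) + K = \left(6704 + 12290\right) - 1787 = 18994 - 1787 = 17207$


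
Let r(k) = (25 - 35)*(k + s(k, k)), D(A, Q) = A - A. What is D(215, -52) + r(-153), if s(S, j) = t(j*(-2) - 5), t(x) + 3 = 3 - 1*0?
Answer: 1530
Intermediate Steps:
D(A, Q) = 0
t(x) = 0 (t(x) = -3 + (3 - 1*0) = -3 + (3 + 0) = -3 + 3 = 0)
s(S, j) = 0
r(k) = -10*k (r(k) = (25 - 35)*(k + 0) = -10*k)
D(215, -52) + r(-153) = 0 - 10*(-153) = 0 + 1530 = 1530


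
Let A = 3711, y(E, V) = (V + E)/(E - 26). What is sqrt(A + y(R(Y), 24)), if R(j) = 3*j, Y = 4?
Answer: sqrt(181713)/7 ≈ 60.897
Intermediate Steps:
y(E, V) = (E + V)/(-26 + E)
sqrt(A + y(R(Y), 24)) = sqrt(3711 + (3*4 + 24)/(-26 + 3*4)) = sqrt(3711 + (12 + 24)/(-26 + 12)) = sqrt(3711 + 36/(-14)) = sqrt(3711 - 1/14*36) = sqrt(3711 - 18/7) = sqrt(25959/7) = sqrt(181713)/7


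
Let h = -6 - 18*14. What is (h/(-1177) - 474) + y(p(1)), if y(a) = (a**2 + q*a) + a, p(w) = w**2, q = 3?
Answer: -551755/1177 ≈ -468.78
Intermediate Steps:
h = -258 (h = -6 - 252 = -258)
y(a) = a**2 + 4*a (y(a) = (a**2 + 3*a) + a = a**2 + 4*a)
(h/(-1177) - 474) + y(p(1)) = (-258/(-1177) - 474) + 1**2*(4 + 1**2) = (-258*(-1/1177) - 474) + 1*(4 + 1) = (258/1177 - 474) + 1*5 = -557640/1177 + 5 = -551755/1177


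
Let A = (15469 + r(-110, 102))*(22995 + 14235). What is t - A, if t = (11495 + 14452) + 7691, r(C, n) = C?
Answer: -571781932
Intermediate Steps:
t = 33638 (t = 25947 + 7691 = 33638)
A = 571815570 (A = (15469 - 110)*(22995 + 14235) = 15359*37230 = 571815570)
t - A = 33638 - 1*571815570 = 33638 - 571815570 = -571781932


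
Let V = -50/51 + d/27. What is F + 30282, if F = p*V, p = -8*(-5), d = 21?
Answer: 4631906/153 ≈ 30274.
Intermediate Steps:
p = 40
V = -31/153 (V = -50/51 + 21/27 = -50*1/51 + 21*(1/27) = -50/51 + 7/9 = -31/153 ≈ -0.20261)
F = -1240/153 (F = 40*(-31/153) = -1240/153 ≈ -8.1046)
F + 30282 = -1240/153 + 30282 = 4631906/153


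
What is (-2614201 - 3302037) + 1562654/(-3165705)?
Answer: -18729065780444/3165705 ≈ -5.9162e+6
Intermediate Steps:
(-2614201 - 3302037) + 1562654/(-3165705) = -5916238 + 1562654*(-1/3165705) = -5916238 - 1562654/3165705 = -18729065780444/3165705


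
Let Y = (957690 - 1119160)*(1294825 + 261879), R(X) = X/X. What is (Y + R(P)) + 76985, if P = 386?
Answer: -251360917894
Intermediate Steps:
R(X) = 1
Y = -251360994880 (Y = -161470*1556704 = -251360994880)
(Y + R(P)) + 76985 = (-251360994880 + 1) + 76985 = -251360994879 + 76985 = -251360917894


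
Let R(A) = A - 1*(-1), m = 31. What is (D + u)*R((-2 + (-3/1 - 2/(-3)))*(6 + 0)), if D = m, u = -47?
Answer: 400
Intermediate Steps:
D = 31
R(A) = 1 + A (R(A) = A + 1 = 1 + A)
(D + u)*R((-2 + (-3/1 - 2/(-3)))*(6 + 0)) = (31 - 47)*(1 + (-2 + (-3/1 - 2/(-3)))*(6 + 0)) = -16*(1 + (-2 + (-3*1 - 2*(-⅓)))*6) = -16*(1 + (-2 + (-3 + ⅔))*6) = -16*(1 + (-2 - 7/3)*6) = -16*(1 - 13/3*6) = -16*(1 - 26) = -16*(-25) = 400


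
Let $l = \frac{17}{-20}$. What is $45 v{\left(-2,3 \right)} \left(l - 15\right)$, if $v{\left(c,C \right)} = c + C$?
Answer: $- \frac{2853}{4} \approx -713.25$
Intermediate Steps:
$l = - \frac{17}{20}$ ($l = 17 \left(- \frac{1}{20}\right) = - \frac{17}{20} \approx -0.85$)
$v{\left(c,C \right)} = C + c$
$45 v{\left(-2,3 \right)} \left(l - 15\right) = 45 \left(3 - 2\right) \left(- \frac{17}{20} - 15\right) = 45 \cdot 1 \left(- \frac{17}{20} - 15\right) = 45 \left(- \frac{17}{20} - 15\right) = 45 \left(- \frac{317}{20}\right) = - \frac{2853}{4}$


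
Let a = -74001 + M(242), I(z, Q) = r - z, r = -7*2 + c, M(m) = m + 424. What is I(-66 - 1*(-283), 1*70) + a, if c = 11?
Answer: -73555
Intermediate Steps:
M(m) = 424 + m
r = -3 (r = -7*2 + 11 = -14 + 11 = -3)
I(z, Q) = -3 - z
a = -73335 (a = -74001 + (424 + 242) = -74001 + 666 = -73335)
I(-66 - 1*(-283), 1*70) + a = (-3 - (-66 - 1*(-283))) - 73335 = (-3 - (-66 + 283)) - 73335 = (-3 - 1*217) - 73335 = (-3 - 217) - 73335 = -220 - 73335 = -73555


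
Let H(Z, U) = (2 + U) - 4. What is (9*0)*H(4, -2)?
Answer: 0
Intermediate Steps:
H(Z, U) = -2 + U
(9*0)*H(4, -2) = (9*0)*(-2 - 2) = 0*(-4) = 0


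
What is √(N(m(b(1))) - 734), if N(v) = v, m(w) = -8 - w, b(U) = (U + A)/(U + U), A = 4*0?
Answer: 3*I*√330/2 ≈ 27.249*I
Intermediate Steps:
A = 0
b(U) = ½ (b(U) = (U + 0)/(U + U) = U/((2*U)) = U*(1/(2*U)) = ½)
√(N(m(b(1))) - 734) = √((-8 - 1*½) - 734) = √((-8 - ½) - 734) = √(-17/2 - 734) = √(-1485/2) = 3*I*√330/2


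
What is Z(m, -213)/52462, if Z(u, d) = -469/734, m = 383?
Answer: -469/38507108 ≈ -1.2180e-5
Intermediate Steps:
Z(u, d) = -469/734 (Z(u, d) = -469*1/734 = -469/734)
Z(m, -213)/52462 = -469/734/52462 = -469/734*1/52462 = -469/38507108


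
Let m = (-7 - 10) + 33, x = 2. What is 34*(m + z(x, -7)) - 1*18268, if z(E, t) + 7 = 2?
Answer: -17894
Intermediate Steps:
z(E, t) = -5 (z(E, t) = -7 + 2 = -5)
m = 16 (m = -17 + 33 = 16)
34*(m + z(x, -7)) - 1*18268 = 34*(16 - 5) - 1*18268 = 34*11 - 18268 = 374 - 18268 = -17894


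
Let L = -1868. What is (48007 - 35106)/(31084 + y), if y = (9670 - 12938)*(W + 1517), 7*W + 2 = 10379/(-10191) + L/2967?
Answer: -8636201/3296743972 ≈ -0.0026196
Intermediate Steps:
W = -285025/546917 (W = -2/7 + (10379/(-10191) - 1868/2967)/7 = -2/7 + (10379*(-1/10191) - 1868*1/2967)/7 = -2/7 + (-10379/10191 - 1868/2967)/7 = -2/7 + (⅐)*(-128763/78131) = -2/7 - 128763/546917 = -285025/546917 ≈ -0.52115)
y = -63033492864/12719 (y = (9670 - 12938)*(-285025/546917 + 1517) = -3268*829388064/546917 = -63033492864/12719 ≈ -4.9559e+6)
(48007 - 35106)/(31084 + y) = (48007 - 35106)/(31084 - 63033492864/12719) = 12901/(-62638135468/12719) = 12901*(-12719/62638135468) = -8636201/3296743972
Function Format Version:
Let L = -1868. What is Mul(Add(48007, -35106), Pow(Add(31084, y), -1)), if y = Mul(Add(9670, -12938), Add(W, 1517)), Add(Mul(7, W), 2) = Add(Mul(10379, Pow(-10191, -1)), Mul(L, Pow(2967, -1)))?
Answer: Rational(-8636201, 3296743972) ≈ -0.0026196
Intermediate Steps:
W = Rational(-285025, 546917) (W = Add(Rational(-2, 7), Mul(Rational(1, 7), Add(Mul(10379, Pow(-10191, -1)), Mul(-1868, Pow(2967, -1))))) = Add(Rational(-2, 7), Mul(Rational(1, 7), Add(Mul(10379, Rational(-1, 10191)), Mul(-1868, Rational(1, 2967))))) = Add(Rational(-2, 7), Mul(Rational(1, 7), Add(Rational(-10379, 10191), Rational(-1868, 2967)))) = Add(Rational(-2, 7), Mul(Rational(1, 7), Rational(-128763, 78131))) = Add(Rational(-2, 7), Rational(-128763, 546917)) = Rational(-285025, 546917) ≈ -0.52115)
y = Rational(-63033492864, 12719) (y = Mul(Add(9670, -12938), Add(Rational(-285025, 546917), 1517)) = Mul(-3268, Rational(829388064, 546917)) = Rational(-63033492864, 12719) ≈ -4.9559e+6)
Mul(Add(48007, -35106), Pow(Add(31084, y), -1)) = Mul(Add(48007, -35106), Pow(Add(31084, Rational(-63033492864, 12719)), -1)) = Mul(12901, Pow(Rational(-62638135468, 12719), -1)) = Mul(12901, Rational(-12719, 62638135468)) = Rational(-8636201, 3296743972)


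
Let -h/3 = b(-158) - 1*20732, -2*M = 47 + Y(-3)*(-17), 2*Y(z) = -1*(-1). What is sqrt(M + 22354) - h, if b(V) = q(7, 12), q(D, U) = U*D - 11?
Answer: -61977 + sqrt(89339)/2 ≈ -61828.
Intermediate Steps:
q(D, U) = -11 + D*U (q(D, U) = D*U - 11 = -11 + D*U)
b(V) = 73 (b(V) = -11 + 7*12 = -11 + 84 = 73)
Y(z) = 1/2 (Y(z) = (-1*(-1))/2 = (1/2)*1 = 1/2)
M = -77/4 (M = -(47 + (1/2)*(-17))/2 = -(47 - 17/2)/2 = -1/2*77/2 = -77/4 ≈ -19.250)
h = 61977 (h = -3*(73 - 1*20732) = -3*(73 - 20732) = -3*(-20659) = 61977)
sqrt(M + 22354) - h = sqrt(-77/4 + 22354) - 1*61977 = sqrt(89339/4) - 61977 = sqrt(89339)/2 - 61977 = -61977 + sqrt(89339)/2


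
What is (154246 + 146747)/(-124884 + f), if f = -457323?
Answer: -100331/194069 ≈ -0.51699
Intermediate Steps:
(154246 + 146747)/(-124884 + f) = (154246 + 146747)/(-124884 - 457323) = 300993/(-582207) = 300993*(-1/582207) = -100331/194069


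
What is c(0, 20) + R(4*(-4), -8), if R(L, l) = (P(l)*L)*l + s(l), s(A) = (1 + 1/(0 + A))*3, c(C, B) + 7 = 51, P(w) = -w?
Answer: 8565/8 ≈ 1070.6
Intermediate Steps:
c(C, B) = 44 (c(C, B) = -7 + 51 = 44)
s(A) = 3 + 3/A (s(A) = (1 + 1/A)*3 = 3 + 3/A)
R(L, l) = 3 + 3/l - L*l² (R(L, l) = ((-l)*L)*l + (3 + 3/l) = (-L*l)*l + (3 + 3/l) = -L*l² + (3 + 3/l) = 3 + 3/l - L*l²)
c(0, 20) + R(4*(-4), -8) = 44 + (3 + 3/(-8) - 1*4*(-4)*(-8)²) = 44 + (3 + 3*(-⅛) - 1*(-16)*64) = 44 + (3 - 3/8 + 1024) = 44 + 8213/8 = 8565/8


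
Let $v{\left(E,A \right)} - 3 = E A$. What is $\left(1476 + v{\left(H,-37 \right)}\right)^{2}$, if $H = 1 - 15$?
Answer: $3988009$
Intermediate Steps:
$H = -14$ ($H = 1 - 15 = -14$)
$v{\left(E,A \right)} = 3 + A E$ ($v{\left(E,A \right)} = 3 + E A = 3 + A E$)
$\left(1476 + v{\left(H,-37 \right)}\right)^{2} = \left(1476 + \left(3 - -518\right)\right)^{2} = \left(1476 + \left(3 + 518\right)\right)^{2} = \left(1476 + 521\right)^{2} = 1997^{2} = 3988009$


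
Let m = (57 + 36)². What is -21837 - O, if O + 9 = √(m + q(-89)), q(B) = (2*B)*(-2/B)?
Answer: -21828 - √8645 ≈ -21921.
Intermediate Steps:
q(B) = -4
m = 8649 (m = 93² = 8649)
O = -9 + √8645 (O = -9 + √(8649 - 4) = -9 + √8645 ≈ 83.979)
-21837 - O = -21837 - (-9 + √8645) = -21837 + (9 - √8645) = -21828 - √8645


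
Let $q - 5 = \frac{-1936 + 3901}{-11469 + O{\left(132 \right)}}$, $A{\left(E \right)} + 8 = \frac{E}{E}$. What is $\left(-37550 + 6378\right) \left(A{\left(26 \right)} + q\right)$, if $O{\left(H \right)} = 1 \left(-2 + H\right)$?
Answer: $\frac{768171596}{11339} \approx 67746.0$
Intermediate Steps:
$A{\left(E \right)} = -7$ ($A{\left(E \right)} = -8 + \frac{E}{E} = -8 + 1 = -7$)
$O{\left(H \right)} = -2 + H$
$q = \frac{54730}{11339}$ ($q = 5 + \frac{-1936 + 3901}{-11469 + \left(-2 + 132\right)} = 5 + \frac{1965}{-11469 + 130} = 5 + \frac{1965}{-11339} = 5 + 1965 \left(- \frac{1}{11339}\right) = 5 - \frac{1965}{11339} = \frac{54730}{11339} \approx 4.8267$)
$\left(-37550 + 6378\right) \left(A{\left(26 \right)} + q\right) = \left(-37550 + 6378\right) \left(-7 + \frac{54730}{11339}\right) = \left(-31172\right) \left(- \frac{24643}{11339}\right) = \frac{768171596}{11339}$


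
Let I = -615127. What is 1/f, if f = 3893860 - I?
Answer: 1/4508987 ≈ 2.2178e-7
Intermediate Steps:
f = 4508987 (f = 3893860 - 1*(-615127) = 3893860 + 615127 = 4508987)
1/f = 1/4508987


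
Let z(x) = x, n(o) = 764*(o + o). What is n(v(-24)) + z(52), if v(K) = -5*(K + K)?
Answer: 366772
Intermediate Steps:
v(K) = -10*K
n(o) = 1528*o (n(o) = 764*(2*o) = 1528*o)
n(v(-24)) + z(52) = 1528*(-10*(-24)) + 52 = 1528*240 + 52 = 366720 + 52 = 366772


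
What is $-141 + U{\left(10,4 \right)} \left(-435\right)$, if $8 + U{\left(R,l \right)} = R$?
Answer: $-1011$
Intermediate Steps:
$U{\left(R,l \right)} = -8 + R$
$-141 + U{\left(10,4 \right)} \left(-435\right) = -141 + \left(-8 + 10\right) \left(-435\right) = -141 + 2 \left(-435\right) = -141 - 870 = -1011$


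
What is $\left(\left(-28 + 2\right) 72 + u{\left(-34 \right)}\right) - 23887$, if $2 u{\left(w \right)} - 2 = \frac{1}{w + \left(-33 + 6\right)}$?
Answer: $- \frac{3142477}{122} \approx -25758.0$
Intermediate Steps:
$u{\left(w \right)} = 1 + \frac{1}{2 \left(-27 + w\right)}$ ($u{\left(w \right)} = 1 + \frac{1}{2 \left(w + \left(-33 + 6\right)\right)} = 1 + \frac{1}{2 \left(w - 27\right)} = 1 + \frac{1}{2 \left(-27 + w\right)}$)
$\left(\left(-28 + 2\right) 72 + u{\left(-34 \right)}\right) - 23887 = \left(\left(-28 + 2\right) 72 + \frac{- \frac{53}{2} - 34}{-27 - 34}\right) - 23887 = \left(\left(-26\right) 72 + \frac{1}{-61} \left(- \frac{121}{2}\right)\right) - 23887 = \left(-1872 - - \frac{121}{122}\right) - 23887 = \left(-1872 + \frac{121}{122}\right) - 23887 = - \frac{228263}{122} - 23887 = - \frac{3142477}{122}$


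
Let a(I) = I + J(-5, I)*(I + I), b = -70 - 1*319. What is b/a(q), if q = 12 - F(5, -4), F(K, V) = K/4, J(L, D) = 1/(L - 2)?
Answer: -10892/215 ≈ -50.660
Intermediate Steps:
J(L, D) = 1/(-2 + L)
F(K, V) = K/4 (F(K, V) = K*(¼) = K/4)
b = -389 (b = -70 - 319 = -389)
q = 43/4 (q = 12 - 5/4 = 43/4 ≈ 10.750)
a(I) = 5*I/7 (a(I) = I + (I + I)/(-2 - 5) = I + (2*I)/(-7) = I - 2*I/7 = 5*I/7)
b/a(q) = -389/((5/7)*(43/4)) = -389/215/28 = -389*28/215 = -10892/215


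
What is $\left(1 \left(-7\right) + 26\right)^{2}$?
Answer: $361$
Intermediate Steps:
$\left(1 \left(-7\right) + 26\right)^{2} = \left(-7 + 26\right)^{2} = 19^{2} = 361$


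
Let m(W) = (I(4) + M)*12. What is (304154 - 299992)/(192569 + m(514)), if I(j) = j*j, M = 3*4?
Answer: 4162/192905 ≈ 0.021575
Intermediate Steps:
M = 12
I(j) = j²
m(W) = 336 (m(W) = (4² + 12)*12 = (16 + 12)*12 = 28*12 = 336)
(304154 - 299992)/(192569 + m(514)) = (304154 - 299992)/(192569 + 336) = 4162/192905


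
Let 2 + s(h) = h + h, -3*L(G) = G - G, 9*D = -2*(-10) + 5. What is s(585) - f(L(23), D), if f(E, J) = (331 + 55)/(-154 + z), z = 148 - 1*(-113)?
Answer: 124590/107 ≈ 1164.4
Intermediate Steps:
z = 261 (z = 148 + 113 = 261)
D = 25/9 (D = (-2*(-10) + 5)/9 = (20 + 5)/9 = (1/9)*25 = 25/9 ≈ 2.7778)
L(G) = 0 (L(G) = -(G - G)/3 = -1/3*0 = 0)
f(E, J) = 386/107 (f(E, J) = (331 + 55)/(-154 + 261) = 386/107)
s(h) = -2 + 2*h (s(h) = -2 + (h + h) = -2 + 2*h)
s(585) - f(L(23), D) = (-2 + 2*585) - 1*386/107 = (-2 + 1170) - 386/107 = 1168 - 386/107 = 124590/107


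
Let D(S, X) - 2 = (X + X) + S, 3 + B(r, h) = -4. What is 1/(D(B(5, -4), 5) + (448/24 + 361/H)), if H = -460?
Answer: 1380/31577 ≈ 0.043703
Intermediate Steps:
B(r, h) = -7 (B(r, h) = -3 - 4 = -7)
D(S, X) = 2 + S + 2*X (D(S, X) = 2 + ((X + X) + S) = 2 + (2*X + S) = 2 + (S + 2*X) = 2 + S + 2*X)
1/(D(B(5, -4), 5) + (448/24 + 361/H)) = 1/((2 - 7 + 2*5) + (448/24 + 361/(-460))) = 1/((2 - 7 + 10) + (448*(1/24) + 361*(-1/460))) = 1/(5 + (56/3 - 361/460)) = 1/(5 + 24677/1380) = 1/(31577/1380) = 1380/31577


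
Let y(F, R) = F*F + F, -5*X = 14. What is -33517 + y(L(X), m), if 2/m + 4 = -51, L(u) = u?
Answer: -837799/25 ≈ -33512.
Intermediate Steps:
X = -14/5 (X = -⅕*14 = -14/5 ≈ -2.8000)
m = -2/55 (m = 2/(-4 - 51) = 2/(-55) = 2*(-1/55) = -2/55 ≈ -0.036364)
y(F, R) = F + F² (y(F, R) = F² + F = F + F²)
-33517 + y(L(X), m) = -33517 - 14*(1 - 14/5)/5 = -33517 - 14/5*(-9/5) = -33517 + 126/25 = -837799/25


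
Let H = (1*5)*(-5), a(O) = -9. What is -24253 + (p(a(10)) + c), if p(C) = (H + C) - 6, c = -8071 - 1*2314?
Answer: -34678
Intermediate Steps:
c = -10385 (c = -8071 - 2314 = -10385)
H = -25 (H = 5*(-5) = -25)
p(C) = -31 + C (p(C) = (-25 + C) - 6 = -31 + C)
-24253 + (p(a(10)) + c) = -24253 + ((-31 - 9) - 10385) = -24253 + (-40 - 10385) = -24253 - 10425 = -34678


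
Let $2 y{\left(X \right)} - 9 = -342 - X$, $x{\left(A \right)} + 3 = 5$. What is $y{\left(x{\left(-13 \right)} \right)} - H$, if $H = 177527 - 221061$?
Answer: $\frac{86733}{2} \approx 43367.0$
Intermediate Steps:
$H = -43534$ ($H = 177527 - 221061 = -43534$)
$x{\left(A \right)} = 2$ ($x{\left(A \right)} = -3 + 5 = 2$)
$y{\left(X \right)} = - \frac{333}{2} - \frac{X}{2}$ ($y{\left(X \right)} = \frac{9}{2} + \frac{-342 - X}{2} = \frac{9}{2} - \left(171 + \frac{X}{2}\right) = - \frac{333}{2} - \frac{X}{2}$)
$y{\left(x{\left(-13 \right)} \right)} - H = \left(- \frac{333}{2} - 1\right) - -43534 = \left(- \frac{333}{2} - 1\right) + 43534 = - \frac{335}{2} + 43534 = \frac{86733}{2}$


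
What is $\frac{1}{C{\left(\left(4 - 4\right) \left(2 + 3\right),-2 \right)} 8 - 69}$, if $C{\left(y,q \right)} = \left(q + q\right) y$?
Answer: $- \frac{1}{69} \approx -0.014493$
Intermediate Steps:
$C{\left(y,q \right)} = 2 q y$
$\frac{1}{C{\left(\left(4 - 4\right) \left(2 + 3\right),-2 \right)} 8 - 69} = \frac{1}{2 \left(-2\right) \left(4 - 4\right) \left(2 + 3\right) 8 - 69} = \frac{1}{2 \left(-2\right) 0 \cdot 5 \cdot 8 - 69} = \frac{1}{2 \left(-2\right) 0 \cdot 8 - 69} = \frac{1}{0 \cdot 8 - 69} = \frac{1}{0 - 69} = \frac{1}{-69} = - \frac{1}{69}$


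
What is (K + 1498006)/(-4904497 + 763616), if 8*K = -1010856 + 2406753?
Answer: -13379945/33127048 ≈ -0.40390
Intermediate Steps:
K = 1395897/8 (K = (-1010856 + 2406753)/8 = (1/8)*1395897 = 1395897/8 ≈ 1.7449e+5)
(K + 1498006)/(-4904497 + 763616) = (1395897/8 + 1498006)/(-4904497 + 763616) = (13379945/8)/(-4140881) = (13379945/8)*(-1/4140881) = -13379945/33127048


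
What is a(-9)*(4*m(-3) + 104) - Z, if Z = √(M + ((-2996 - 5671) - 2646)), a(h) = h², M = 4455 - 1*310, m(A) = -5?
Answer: 6804 - 32*I*√7 ≈ 6804.0 - 84.664*I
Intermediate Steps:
M = 4145 (M = 4455 - 310 = 4145)
Z = 32*I*√7 (Z = √(4145 + ((-2996 - 5671) - 2646)) = √(4145 + (-8667 - 2646)) = √(4145 - 11313) = √(-7168) = 32*I*√7 ≈ 84.664*I)
a(-9)*(4*m(-3) + 104) - Z = (-9)²*(4*(-5) + 104) - 32*I*√7 = 81*(-20 + 104) - 32*I*√7 = 81*84 - 32*I*√7 = 6804 - 32*I*√7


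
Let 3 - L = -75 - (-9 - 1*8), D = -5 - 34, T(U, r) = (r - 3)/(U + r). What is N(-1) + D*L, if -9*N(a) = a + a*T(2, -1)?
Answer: -7138/3 ≈ -2379.3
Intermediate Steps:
T(U, r) = (-3 + r)/(U + r)
D = -39
N(a) = a/3 (N(a) = -(a + a*((-3 - 1)/(2 - 1)))/9 = -(a + a*(-4/1))/9 = -(a + a*(1*(-4)))/9 = -(a + a*(-4))/9 = -(a - 4*a)/9 = -(-1)*a/3 = a/3)
L = 61 (L = 3 - (-75 - (-9 - 1*8)) = 3 - (-75 - (-9 - 8)) = 3 - (-75 - 1*(-17)) = 3 - (-75 + 17) = 3 - 1*(-58) = 3 + 58 = 61)
N(-1) + D*L = (⅓)*(-1) - 39*61 = -⅓ - 2379 = -7138/3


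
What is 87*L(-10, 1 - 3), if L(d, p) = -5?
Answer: -435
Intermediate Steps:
87*L(-10, 1 - 3) = 87*(-5) = -435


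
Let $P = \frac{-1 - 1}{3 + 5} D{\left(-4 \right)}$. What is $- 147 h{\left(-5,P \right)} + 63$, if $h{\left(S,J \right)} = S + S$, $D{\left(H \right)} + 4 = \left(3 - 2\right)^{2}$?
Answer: $1533$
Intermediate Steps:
$D{\left(H \right)} = -3$ ($D{\left(H \right)} = -4 + \left(3 - 2\right)^{2} = -4 + 1^{2} = -4 + 1 = -3$)
$P = \frac{3}{4}$ ($P = \frac{-1 - 1}{3 + 5} \left(-3\right) = - \frac{2}{8} \left(-3\right) = \left(-2\right) \frac{1}{8} \left(-3\right) = \left(- \frac{1}{4}\right) \left(-3\right) = \frac{3}{4} \approx 0.75$)
$h{\left(S,J \right)} = 2 S$
$- 147 h{\left(-5,P \right)} + 63 = - 147 \cdot 2 \left(-5\right) + 63 = \left(-147\right) \left(-10\right) + 63 = 1470 + 63 = 1533$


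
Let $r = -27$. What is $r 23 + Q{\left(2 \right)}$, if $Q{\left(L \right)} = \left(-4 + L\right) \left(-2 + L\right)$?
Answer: $-621$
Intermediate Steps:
$r 23 + Q{\left(2 \right)} = \left(-27\right) 23 + \left(8 + 2^{2} - 12\right) = -621 + \left(8 + 4 - 12\right) = -621 + 0 = -621$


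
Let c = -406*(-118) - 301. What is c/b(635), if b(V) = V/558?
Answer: 26564706/635 ≈ 41834.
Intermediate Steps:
c = 47607 (c = 47908 - 301 = 47607)
b(V) = V/558 (b(V) = V*(1/558) = V/558)
c/b(635) = 47607/(((1/558)*635)) = 47607/(635/558) = 47607*(558/635) = 26564706/635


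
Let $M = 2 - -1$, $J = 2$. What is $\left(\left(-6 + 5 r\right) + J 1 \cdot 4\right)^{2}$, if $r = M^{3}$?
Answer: $18769$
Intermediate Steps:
$M = 3$ ($M = 2 + 1 = 3$)
$r = 27$ ($r = 3^{3} = 27$)
$\left(\left(-6 + 5 r\right) + J 1 \cdot 4\right)^{2} = \left(\left(-6 + 5 \cdot 27\right) + 2 \cdot 1 \cdot 4\right)^{2} = \left(\left(-6 + 135\right) + 2 \cdot 4\right)^{2} = \left(129 + 8\right)^{2} = 137^{2} = 18769$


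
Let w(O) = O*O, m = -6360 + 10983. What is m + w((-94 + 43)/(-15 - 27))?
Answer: 906397/196 ≈ 4624.5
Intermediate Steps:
m = 4623
w(O) = O²
m + w((-94 + 43)/(-15 - 27)) = 4623 + ((-94 + 43)/(-15 - 27))² = 4623 + (-51/(-42))² = 4623 + (-51*(-1/42))² = 4623 + (17/14)² = 4623 + 289/196 = 906397/196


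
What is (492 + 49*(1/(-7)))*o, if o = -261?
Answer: -126585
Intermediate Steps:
(492 + 49*(1/(-7)))*o = (492 + 49*(1/(-7)))*(-261) = (492 + 49*(1*(-⅐)))*(-261) = (492 + 49*(-⅐))*(-261) = (492 - 7)*(-261) = 485*(-261) = -126585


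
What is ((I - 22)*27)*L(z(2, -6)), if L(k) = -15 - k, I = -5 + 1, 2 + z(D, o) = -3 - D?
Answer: 5616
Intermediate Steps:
z(D, o) = -5 - D (z(D, o) = -2 + (-3 - D) = -5 - D)
I = -4
((I - 22)*27)*L(z(2, -6)) = ((-4 - 22)*27)*(-15 - (-5 - 1*2)) = (-26*27)*(-15 - (-5 - 2)) = -702*(-15 - 1*(-7)) = -702*(-15 + 7) = -702*(-8) = 5616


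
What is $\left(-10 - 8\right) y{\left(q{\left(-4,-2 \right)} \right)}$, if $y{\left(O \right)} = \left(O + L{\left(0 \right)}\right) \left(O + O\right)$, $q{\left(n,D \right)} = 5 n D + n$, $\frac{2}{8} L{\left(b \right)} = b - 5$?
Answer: $-20736$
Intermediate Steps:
$L{\left(b \right)} = -20 + 4 b$ ($L{\left(b \right)} = 4 \left(b - 5\right) = 4 \left(-5 + b\right) = -20 + 4 b$)
$q{\left(n,D \right)} = n + 5 D n$ ($q{\left(n,D \right)} = 5 D n + n = n + 5 D n$)
$y{\left(O \right)} = 2 O \left(-20 + O\right)$ ($y{\left(O \right)} = \left(O + \left(-20 + 4 \cdot 0\right)\right) \left(O + O\right) = \left(O + \left(-20 + 0\right)\right) 2 O = \left(O - 20\right) 2 O = \left(-20 + O\right) 2 O = 2 O \left(-20 + O\right)$)
$\left(-10 - 8\right) y{\left(q{\left(-4,-2 \right)} \right)} = \left(-10 - 8\right) 2 \left(- 4 \left(1 + 5 \left(-2\right)\right)\right) \left(-20 - 4 \left(1 + 5 \left(-2\right)\right)\right) = - 18 \cdot 2 \left(- 4 \left(1 - 10\right)\right) \left(-20 - 4 \left(1 - 10\right)\right) = - 18 \cdot 2 \left(\left(-4\right) \left(-9\right)\right) \left(-20 - -36\right) = - 18 \cdot 2 \cdot 36 \left(-20 + 36\right) = - 18 \cdot 2 \cdot 36 \cdot 16 = \left(-18\right) 1152 = -20736$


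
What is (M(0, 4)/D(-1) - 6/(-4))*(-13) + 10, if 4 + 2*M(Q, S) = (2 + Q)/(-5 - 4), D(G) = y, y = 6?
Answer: -133/27 ≈ -4.9259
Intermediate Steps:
D(G) = 6
M(Q, S) = -19/9 - Q/18 (M(Q, S) = -2 + ((2 + Q)/(-5 - 4))/2 = -2 + ((2 + Q)/(-9))/2 = -2 + ((2 + Q)*(-⅑))/2 = -2 + (-2/9 - Q/9)/2 = -2 + (-⅑ - Q/18) = -19/9 - Q/18)
(M(0, 4)/D(-1) - 6/(-4))*(-13) + 10 = ((-19/9 - 1/18*0)/6 - 6/(-4))*(-13) + 10 = ((-19/9 + 0)*(⅙) - 6*(-¼))*(-13) + 10 = (-19/9*⅙ + 3/2)*(-13) + 10 = (-19/54 + 3/2)*(-13) + 10 = (31/27)*(-13) + 10 = -403/27 + 10 = -133/27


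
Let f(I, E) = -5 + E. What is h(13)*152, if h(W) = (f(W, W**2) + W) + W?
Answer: 28880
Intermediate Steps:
h(W) = -5 + W**2 + 2*W (h(W) = ((-5 + W**2) + W) + W = (-5 + W + W**2) + W = -5 + W**2 + 2*W)
h(13)*152 = (-5 + 13**2 + 2*13)*152 = (-5 + 169 + 26)*152 = 190*152 = 28880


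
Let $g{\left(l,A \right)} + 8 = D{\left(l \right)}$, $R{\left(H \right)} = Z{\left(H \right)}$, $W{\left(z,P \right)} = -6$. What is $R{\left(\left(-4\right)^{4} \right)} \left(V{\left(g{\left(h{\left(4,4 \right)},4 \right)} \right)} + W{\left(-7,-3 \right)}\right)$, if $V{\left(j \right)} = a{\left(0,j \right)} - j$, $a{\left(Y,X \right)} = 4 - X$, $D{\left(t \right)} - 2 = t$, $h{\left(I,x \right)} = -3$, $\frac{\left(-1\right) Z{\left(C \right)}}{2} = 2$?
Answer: $-64$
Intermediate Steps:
$Z{\left(C \right)} = -4$ ($Z{\left(C \right)} = \left(-2\right) 2 = -4$)
$R{\left(H \right)} = -4$
$D{\left(t \right)} = 2 + t$
$g{\left(l,A \right)} = -6 + l$ ($g{\left(l,A \right)} = -8 + \left(2 + l\right) = -6 + l$)
$V{\left(j \right)} = 4 - 2 j$ ($V{\left(j \right)} = \left(4 - j\right) - j = 4 - 2 j$)
$R{\left(\left(-4\right)^{4} \right)} \left(V{\left(g{\left(h{\left(4,4 \right)},4 \right)} \right)} + W{\left(-7,-3 \right)}\right) = - 4 \left(\left(4 - 2 \left(-6 - 3\right)\right) - 6\right) = - 4 \left(\left(4 - -18\right) - 6\right) = - 4 \left(\left(4 + 18\right) - 6\right) = - 4 \left(22 - 6\right) = \left(-4\right) 16 = -64$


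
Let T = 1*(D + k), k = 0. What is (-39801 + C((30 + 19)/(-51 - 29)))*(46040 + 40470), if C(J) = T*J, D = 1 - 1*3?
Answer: -13772314141/4 ≈ -3.4431e+9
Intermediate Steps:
D = -2 (D = 1 - 3 = -2)
T = -2 (T = 1*(-2 + 0) = 1*(-2) = -2)
C(J) = -2*J
(-39801 + C((30 + 19)/(-51 - 29)))*(46040 + 40470) = (-39801 - 2*(30 + 19)/(-51 - 29))*(46040 + 40470) = (-39801 - 98/(-80))*86510 = (-39801 - 98*(-1)/80)*86510 = (-39801 - 2*(-49/80))*86510 = (-39801 + 49/40)*86510 = -1591991/40*86510 = -13772314141/4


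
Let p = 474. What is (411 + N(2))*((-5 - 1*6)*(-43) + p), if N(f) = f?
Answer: 391111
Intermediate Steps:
(411 + N(2))*((-5 - 1*6)*(-43) + p) = (411 + 2)*((-5 - 1*6)*(-43) + 474) = 413*((-5 - 6)*(-43) + 474) = 413*(-11*(-43) + 474) = 413*(473 + 474) = 413*947 = 391111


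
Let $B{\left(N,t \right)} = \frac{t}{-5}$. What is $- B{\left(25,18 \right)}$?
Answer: $\frac{18}{5} \approx 3.6$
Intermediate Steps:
$B{\left(N,t \right)} = - \frac{t}{5}$ ($B{\left(N,t \right)} = t \left(- \frac{1}{5}\right) = - \frac{t}{5}$)
$- B{\left(25,18 \right)} = - \frac{\left(-1\right) 18}{5} = \left(-1\right) \left(- \frac{18}{5}\right) = \frac{18}{5}$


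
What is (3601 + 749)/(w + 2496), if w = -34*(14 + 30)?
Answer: 87/20 ≈ 4.3500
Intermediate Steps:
w = -1496 (w = -34*44 = -1496)
(3601 + 749)/(w + 2496) = (3601 + 749)/(-1496 + 2496) = 4350/1000 = 4350*(1/1000) = 87/20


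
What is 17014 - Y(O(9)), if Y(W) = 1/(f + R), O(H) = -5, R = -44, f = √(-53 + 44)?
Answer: 33092274/1945 + 3*I/1945 ≈ 17014.0 + 0.0015424*I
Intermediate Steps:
f = 3*I (f = √(-9) = 3*I ≈ 3.0*I)
Y(W) = (-44 - 3*I)/1945 (Y(W) = 1/(3*I - 44) = 1/(-44 + 3*I) = (-44 - 3*I)/1945)
17014 - Y(O(9)) = 17014 - (-44/1945 - 3*I/1945) = 17014 + (44/1945 + 3*I/1945) = 33092274/1945 + 3*I/1945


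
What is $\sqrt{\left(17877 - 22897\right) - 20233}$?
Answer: $i \sqrt{25253} \approx 158.91 i$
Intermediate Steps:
$\sqrt{\left(17877 - 22897\right) - 20233} = \sqrt{-5020 - 20233} = \sqrt{-25253} = i \sqrt{25253}$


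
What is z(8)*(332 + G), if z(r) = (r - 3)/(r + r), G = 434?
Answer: 1915/8 ≈ 239.38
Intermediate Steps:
z(r) = (-3 + r)/(2*r) (z(r) = (-3 + r)/((2*r)) = (-3 + r)*(1/(2*r)) = (-3 + r)/(2*r))
z(8)*(332 + G) = ((½)*(-3 + 8)/8)*(332 + 434) = ((½)*(⅛)*5)*766 = (5/16)*766 = 1915/8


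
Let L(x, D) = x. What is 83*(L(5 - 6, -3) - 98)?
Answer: -8217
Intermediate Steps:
83*(L(5 - 6, -3) - 98) = 83*((5 - 6) - 98) = 83*(-1 - 98) = 83*(-99) = -8217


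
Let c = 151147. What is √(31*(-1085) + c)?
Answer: 2*√29378 ≈ 342.80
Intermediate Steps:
√(31*(-1085) + c) = √(31*(-1085) + 151147) = √(-33635 + 151147) = √117512 = 2*√29378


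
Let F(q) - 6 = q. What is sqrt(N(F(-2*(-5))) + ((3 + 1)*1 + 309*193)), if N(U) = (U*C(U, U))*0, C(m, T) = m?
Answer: sqrt(59641) ≈ 244.22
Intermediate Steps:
F(q) = 6 + q
N(U) = 0 (N(U) = (U*U)*0 = U**2*0 = 0)
sqrt(N(F(-2*(-5))) + ((3 + 1)*1 + 309*193)) = sqrt(0 + ((3 + 1)*1 + 309*193)) = sqrt(0 + (4*1 + 59637)) = sqrt(0 + (4 + 59637)) = sqrt(0 + 59641) = sqrt(59641)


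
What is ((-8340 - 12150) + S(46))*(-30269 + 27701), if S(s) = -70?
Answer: 52798080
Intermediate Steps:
((-8340 - 12150) + S(46))*(-30269 + 27701) = ((-8340 - 12150) - 70)*(-30269 + 27701) = (-20490 - 70)*(-2568) = -20560*(-2568) = 52798080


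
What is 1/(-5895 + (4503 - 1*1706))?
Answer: -1/3098 ≈ -0.00032279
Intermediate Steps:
1/(-5895 + (4503 - 1*1706)) = 1/(-5895 + (4503 - 1706)) = 1/(-5895 + 2797) = 1/(-3098) = -1/3098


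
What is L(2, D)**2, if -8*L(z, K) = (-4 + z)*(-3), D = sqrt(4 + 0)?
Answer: 9/16 ≈ 0.56250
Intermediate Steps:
D = 2 (D = sqrt(4) = 2)
L(z, K) = -3/2 + 3*z/8 (L(z, K) = -(-4 + z)*(-3)/8 = -(12 - 3*z)/8 = -3/2 + 3*z/8)
L(2, D)**2 = (-3/2 + (3/8)*2)**2 = (-3/2 + 3/4)**2 = (-3/4)**2 = 9/16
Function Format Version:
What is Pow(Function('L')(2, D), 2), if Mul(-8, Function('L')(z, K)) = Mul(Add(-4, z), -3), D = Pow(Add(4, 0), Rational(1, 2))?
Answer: Rational(9, 16) ≈ 0.56250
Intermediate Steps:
D = 2 (D = Pow(4, Rational(1, 2)) = 2)
Function('L')(z, K) = Add(Rational(-3, 2), Mul(Rational(3, 8), z)) (Function('L')(z, K) = Mul(Rational(-1, 8), Mul(Add(-4, z), -3)) = Mul(Rational(-1, 8), Add(12, Mul(-3, z))) = Add(Rational(-3, 2), Mul(Rational(3, 8), z)))
Pow(Function('L')(2, D), 2) = Pow(Add(Rational(-3, 2), Mul(Rational(3, 8), 2)), 2) = Pow(Add(Rational(-3, 2), Rational(3, 4)), 2) = Pow(Rational(-3, 4), 2) = Rational(9, 16)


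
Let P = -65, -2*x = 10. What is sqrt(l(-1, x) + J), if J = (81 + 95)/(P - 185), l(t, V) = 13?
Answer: sqrt(7685)/25 ≈ 3.5066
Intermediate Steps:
x = -5 (x = -1/2*10 = -5)
J = -88/125 (J = (81 + 95)/(-65 - 185) = 176/(-250) = 176*(-1/250) = -88/125 ≈ -0.70400)
sqrt(l(-1, x) + J) = sqrt(13 - 88/125) = sqrt(1537/125) = sqrt(7685)/25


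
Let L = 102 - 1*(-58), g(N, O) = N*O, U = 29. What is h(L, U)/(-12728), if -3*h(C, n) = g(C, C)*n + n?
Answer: 742429/38184 ≈ 19.443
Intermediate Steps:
L = 160 (L = 102 + 58 = 160)
h(C, n) = -n/3 - n*C**2/3 (h(C, n) = -((C*C)*n + n)/3 = -(C**2*n + n)/3 = -(n*C**2 + n)/3 = -(n + n*C**2)/3 = -n/3 - n*C**2/3)
h(L, U)/(-12728) = -1/3*29*(1 + 160**2)/(-12728) = -1/3*29*(1 + 25600)*(-1/12728) = -1/3*29*25601*(-1/12728) = -742429/3*(-1/12728) = 742429/38184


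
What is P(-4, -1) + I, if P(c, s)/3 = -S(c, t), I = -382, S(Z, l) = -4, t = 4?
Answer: -370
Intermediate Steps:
P(c, s) = 12 (P(c, s) = 3*(-1*(-4)) = 3*4 = 12)
P(-4, -1) + I = 12 - 382 = -370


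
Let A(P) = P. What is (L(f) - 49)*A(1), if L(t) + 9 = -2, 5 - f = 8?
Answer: -60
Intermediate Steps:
f = -3 (f = 5 - 1*8 = 5 - 8 = -3)
L(t) = -11 (L(t) = -9 - 2 = -11)
(L(f) - 49)*A(1) = (-11 - 49)*1 = -60*1 = -60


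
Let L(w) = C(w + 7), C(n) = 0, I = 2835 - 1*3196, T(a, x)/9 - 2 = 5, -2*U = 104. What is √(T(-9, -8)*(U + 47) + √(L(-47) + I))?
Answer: √(-315 + 19*I) ≈ 0.53502 + 17.756*I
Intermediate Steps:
U = -52 (U = -½*104 = -52)
T(a, x) = 63 (T(a, x) = 18 + 9*5 = 18 + 45 = 63)
I = -361 (I = 2835 - 3196 = -361)
L(w) = 0
√(T(-9, -8)*(U + 47) + √(L(-47) + I)) = √(63*(-52 + 47) + √(0 - 361)) = √(63*(-5) + √(-361)) = √(-315 + 19*I)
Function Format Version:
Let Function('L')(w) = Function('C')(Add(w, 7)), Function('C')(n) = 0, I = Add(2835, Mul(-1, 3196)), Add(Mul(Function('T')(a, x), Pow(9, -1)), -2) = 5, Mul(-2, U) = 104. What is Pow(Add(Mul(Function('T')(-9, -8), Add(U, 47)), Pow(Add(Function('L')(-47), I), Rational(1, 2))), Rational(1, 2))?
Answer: Pow(Add(-315, Mul(19, I)), Rational(1, 2)) ≈ Add(0.53502, Mul(17.756, I))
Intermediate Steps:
U = -52 (U = Mul(Rational(-1, 2), 104) = -52)
Function('T')(a, x) = 63 (Function('T')(a, x) = Add(18, Mul(9, 5)) = Add(18, 45) = 63)
I = -361 (I = Add(2835, -3196) = -361)
Function('L')(w) = 0
Pow(Add(Mul(Function('T')(-9, -8), Add(U, 47)), Pow(Add(Function('L')(-47), I), Rational(1, 2))), Rational(1, 2)) = Pow(Add(Mul(63, Add(-52, 47)), Pow(Add(0, -361), Rational(1, 2))), Rational(1, 2)) = Pow(Add(Mul(63, -5), Pow(-361, Rational(1, 2))), Rational(1, 2)) = Pow(Add(-315, Mul(19, I)), Rational(1, 2))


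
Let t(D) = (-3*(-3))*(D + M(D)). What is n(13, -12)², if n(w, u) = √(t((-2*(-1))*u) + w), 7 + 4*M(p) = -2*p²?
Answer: -11243/4 ≈ -2810.8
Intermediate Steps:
M(p) = -7/4 - p²/2 (M(p) = -7/4 + (-2*p²)/4 = -7/4 - p²/2)
t(D) = -63/4 + 9*D - 9*D²/2 (t(D) = (-3*(-3))*(D + (-7/4 - D²/2)) = 9*(-7/4 + D - D²/2) = -63/4 + 9*D - 9*D²/2)
n(w, u) = √(-63/4 + w - 18*u² + 18*u) (n(w, u) = √((-63/4 + 9*((-2*(-1))*u) - 9*4*u²/2) + w) = √((-63/4 + 9*(2*u) - 9*4*u²/2) + w) = √((-63/4 + 18*u - 18*u²) + w) = √((-63/4 - 18*u² + 18*u) + w) = √(-63/4 + w - 18*u² + 18*u))
n(13, -12)² = (√(-63 - 72*(-12)² + 4*13 + 72*(-12))/2)² = (√(-63 - 72*144 + 52 - 864)/2)² = (√(-63 - 10368 + 52 - 864)/2)² = (√(-11243)/2)² = ((I*√11243)/2)² = (I*√11243/2)² = -11243/4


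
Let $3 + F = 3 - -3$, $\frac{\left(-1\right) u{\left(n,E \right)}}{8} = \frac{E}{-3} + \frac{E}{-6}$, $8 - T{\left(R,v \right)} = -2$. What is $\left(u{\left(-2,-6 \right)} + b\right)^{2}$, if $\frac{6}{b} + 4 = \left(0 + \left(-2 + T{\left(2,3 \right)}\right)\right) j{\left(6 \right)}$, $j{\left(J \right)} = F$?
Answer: $\frac{56169}{100} \approx 561.69$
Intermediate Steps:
$T{\left(R,v \right)} = 10$ ($T{\left(R,v \right)} = 8 - -2 = 8 + 2 = 10$)
$u{\left(n,E \right)} = 4 E$ ($u{\left(n,E \right)} = - 8 \left(\frac{E}{-3} + \frac{E}{-6}\right) = - 8 \left(E \left(- \frac{1}{3}\right) + E \left(- \frac{1}{6}\right)\right) = - 8 \left(- \frac{E}{3} - \frac{E}{6}\right) = - 8 \left(- \frac{E}{2}\right) = 4 E$)
$F = 3$ ($F = -3 + \left(3 - -3\right) = -3 + \left(3 + 3\right) = -3 + 6 = 3$)
$j{\left(J \right)} = 3$
$b = \frac{3}{10}$ ($b = \frac{6}{-4 + \left(0 + \left(-2 + 10\right)\right) 3} = \frac{6}{-4 + \left(0 + 8\right) 3} = \frac{6}{-4 + 8 \cdot 3} = \frac{6}{-4 + 24} = \frac{6}{20} = 6 \cdot \frac{1}{20} = \frac{3}{10} \approx 0.3$)
$\left(u{\left(-2,-6 \right)} + b\right)^{2} = \left(4 \left(-6\right) + \frac{3}{10}\right)^{2} = \left(-24 + \frac{3}{10}\right)^{2} = \left(- \frac{237}{10}\right)^{2} = \frac{56169}{100}$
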